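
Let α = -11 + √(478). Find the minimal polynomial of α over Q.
m_α(x) = x^2 + 22x - 357

From α + 11 = √(478), squaring gives (α + 11)^2 = 478, i.e. α^2 + 22α + 121 = 478, so α^2 + 22α - 357 = 0. The discriminant of x^2 + 22x - 357 is (22)^2 - 4·(-357) = 484 + 1428 = 1912, and 4·(478) is not a perfect square in Q since 478 is squarefree and ≠ 1. Hence x^2 + 22x - 357 is irreducible over Q and is the minimal polynomial of α.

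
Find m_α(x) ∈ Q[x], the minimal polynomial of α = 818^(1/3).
m_α(x) = x^3 - 818

α satisfies α^3 = 818, so x^3 - 818 annihilates α. By the rational root test, a rational root p/q (in lowest terms) of x^3 - 818 would satisfy p^3 = 818 q^3, forcing q = 1 and p^3 = 818; but 818 is not a perfect cube, contradiction. A monic cubic over Q with no rational root is irreducible (any nontrivial factorization would include a linear factor). Hence x^3 - 818 is the minimal polynomial of α, and in particular [Q(α):Q] = 3.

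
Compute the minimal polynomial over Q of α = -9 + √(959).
m_α(x) = x^2 + 18x - 878

From α + 9 = √(959), squaring gives (α + 9)^2 = 959, i.e. α^2 + 18α + 81 = 959, so α^2 + 18α - 878 = 0. The discriminant of x^2 + 18x - 878 is (18)^2 - 4·(-878) = 324 + 3512 = 3836, and 4·(959) is not a perfect square in Q since 959 is squarefree and ≠ 1. Hence x^2 + 18x - 878 is irreducible over Q and is the minimal polynomial of α.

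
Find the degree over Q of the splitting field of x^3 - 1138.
[K : Q] = 6

The roots of x^3 - 1138 are ∛1138, ω∛1138, ω^2∛1138 where ω = e^(2πi/3) is a primitive cube root of unity, so K = Q(∛1138, ω). Now [Q(∛1138):Q] = 3 (since 1138 is not a perfect cube, x^3 - 1138 is irreducible) and [Q(ω):Q] = 2. Both 2 and 3 divide [K:Q], and [K:Q] ≤ 3·2 = 6, so [K:Q] = 6. (Equivalently: Q(∛1138) ⊂ R but ω ∉ R, so [K : Q(∛1138)] = 2.)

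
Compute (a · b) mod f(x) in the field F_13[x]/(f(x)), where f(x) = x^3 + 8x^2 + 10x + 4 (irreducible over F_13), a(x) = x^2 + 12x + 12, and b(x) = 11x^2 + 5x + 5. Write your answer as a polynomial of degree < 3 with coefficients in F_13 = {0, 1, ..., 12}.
a · b ≡ 7x^2 + 2x + 7 (mod f(x))

Multiply in F_13[x]: a(x)·b(x) = (x^2 + 12x + 12)·(11x^2 + 5x + 5) = 11x^4 + 7x^3 + 2x^2 + 3x + 8. This has degree ≥ 3, so divide by f(x) over F_13: 11x^4 + 7x^3 + 2x^2 + 3x + 8 = (11x + 10)·(x^3 + 8x^2 + 10x + 4) + (7x^2 + 2x + 7). Hence a·b ≡ 7x^2 + 2x + 7 (mod f). (F_13[x]/(f) is a field with 13^3 = 2197 elements since f is irreducible of degree 3.)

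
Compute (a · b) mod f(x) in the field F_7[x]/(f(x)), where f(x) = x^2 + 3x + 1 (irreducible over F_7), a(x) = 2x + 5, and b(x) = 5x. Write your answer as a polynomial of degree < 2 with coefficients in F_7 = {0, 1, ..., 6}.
a · b ≡ 2x + 4 (mod f(x))

Multiply in F_7[x]: a(x)·b(x) = (2x + 5)·(5x) = 3x^2 + 4x. This has degree ≥ 2, so divide by f(x) over F_7: 3x^2 + 4x = (3)·(x^2 + 3x + 1) + (2x + 4). Hence a·b ≡ 2x + 4 (mod f). (F_7[x]/(f) is a field with 7^2 = 49 elements since f is irreducible of degree 2.)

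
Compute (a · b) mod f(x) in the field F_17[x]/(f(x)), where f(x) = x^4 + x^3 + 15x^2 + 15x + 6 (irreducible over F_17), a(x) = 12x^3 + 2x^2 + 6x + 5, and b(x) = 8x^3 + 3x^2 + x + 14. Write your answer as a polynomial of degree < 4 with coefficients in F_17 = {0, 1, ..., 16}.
a · b ≡ 13x^3 + 6x^2 + 5x + 9 (mod f(x))

Multiply in F_17[x]: a(x)·b(x) = (12x^3 + 2x^2 + 6x + 5)·(8x^3 + 3x^2 + x + 14) = 11x^6 + x^5 + 15x^4 + 7x^3 + 15x^2 + 4x + 2. This has degree ≥ 4, so divide by f(x) over F_17: 11x^6 + x^5 + 15x^4 + 7x^3 + 15x^2 + 4x + 2 = (11x^2 + 7x + 13)·(x^4 + x^3 + 15x^2 + 15x + 6) + (13x^3 + 6x^2 + 5x + 9). Hence a·b ≡ 13x^3 + 6x^2 + 5x + 9 (mod f). (F_17[x]/(f) is a field with 17^4 = 83521 elements since f is irreducible of degree 4.)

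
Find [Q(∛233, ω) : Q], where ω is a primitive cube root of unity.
[Q(∛233, ω) : Q] = 6

[Q(∛233):Q] = 3 (min poly x^3 - 233, irreducible since 233 is not a perfect cube). [Q(ω):Q] = 2 (min poly x^2 + x + 1). Since Q(∛233) ⊂ R and ω ∉ R, we have ω ∉ Q(∛233), so x^2 + x + 1 remains irreducible over Q(∛233) and [Q(∛233, ω) : Q(∛233)] = 2. By the tower law, [Q(∛233, ω) : Q] = 3 · 2 = 6. (In fact Q(∛233, ω) is the splitting field of x^3 - 233 over Q.)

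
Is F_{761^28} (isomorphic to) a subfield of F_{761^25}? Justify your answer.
No: F_{761^28} is not a subfield of F_{761^25}

F_{p^m} embeds in F_{p^n} iff m | n. Here 28 ∤ 25 (since 25 = 0·28 + 25 with remainder 25 ≠ 0), so F_{761^28} is not a subfield of F_{761^25}. Equivalently: if it were, the tower law would give 28 = [F_{761^28}:F_761] dividing [F_{761^25}:F_761] = 25, contradiction.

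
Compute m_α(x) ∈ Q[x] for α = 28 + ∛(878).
m_α(x) = x^3 - 84x^2 + 2352x - 22830

Set β = α - 28 = ∛(878), so β^3 = 878. Then (α - 28)^3 - 878 = 0, i.e. α is a root of g(x) = (x - 28)^3 - 878 = x^3 - 84x^2 + 2352x - 22830. Since g(x) = h(x - 28) where h(x) = x^3 - 878, and h is irreducible over Q (because 878 is not a perfect cube, so h has no rational root, and a monic cubic with no rational root is irreducible), g is also irreducible (irreducibility is preserved under the substitution x → x - 28). Hence m_α(x) = x^3 - 84x^2 + 2352x - 22830.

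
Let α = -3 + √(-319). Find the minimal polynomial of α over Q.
m_α(x) = x^2 + 6x + 328

From α + 3 = √(-319), squaring gives (α + 3)^2 = -319, i.e. α^2 + 6α + 9 = -319, so α^2 + 6α + 328 = 0. The discriminant of x^2 + 6x + 328 is (6)^2 - 4·(328) = 36 - 1312 = -1276, and 4·(-319) is not a perfect square in Q since -319 is squarefree and ≠ 1. Hence x^2 + 6x + 328 is irreducible over Q and is the minimal polynomial of α.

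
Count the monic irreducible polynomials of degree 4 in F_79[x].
There are 9735960 monic irreducible polynomials of degree 4 over F_79

Each element of F_{79^4} that lies in no proper subfield is a root of exactly one monic irreducible of degree 4 over F_79, and each such polynomial has 4 distinct roots in F_{79^4}. By Möbius inversion the count is N_79(4) = (1/4) Σ_{d|4} μ(4/d) · 79^d = (1/4)(μ(4)·79^1 + μ(2)·79^2 + μ(1)·79^4) = 38943840/4 = 9735960.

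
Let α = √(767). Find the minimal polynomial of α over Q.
m_α(x) = x^2 - 767

α satisfies α^2 - 767 = 0, so x^2 - 767 annihilates α. Since d = 767 is squarefree and ≠ 1, it is not a perfect square in Q, so x^2 - 767 has no rational root and is therefore irreducible over Q (a degree-2 polynomial over a field is irreducible iff it has no root). Hence m_α(x) = x^2 - 767.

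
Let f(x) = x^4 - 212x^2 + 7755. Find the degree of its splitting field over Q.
[K : Q] = 4

Solving the quadratic in x^2: x^2 = (212 ± √(212^2 - 4·7755))/2 = (212 ± √13924)/2 = (212 ± 118)/2, giving x^2 = 165 or x^2 = 47. So f(x) = (x^2 - 165)(x^2 - 47) and the roots of f are ±√165, ±√47. Hence the splitting field is K = Q(√165, √47). Since 165 and 47 are distinct squarefree integers > 1, their product 7755 is not a perfect square, so √47 ∉ Q(√165). By the tower law [K:Q] = [Q(√165,√47):Q(√165)] · [Q(√165):Q] = 2 · 2 = 4.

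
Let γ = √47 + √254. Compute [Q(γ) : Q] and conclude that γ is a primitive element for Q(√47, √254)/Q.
[Q(γ) : Q] = 4 (equivalently, Q(γ) = Q(√47, √254))

Obviously Q(γ) ⊆ Q(√47, √254), and [Q(√47, √254):Q] = 4 (since 47, 254 are distinct squarefree integers > 1 with 11938 not a perfect square). To show equality we compute the minimal polynomial of γ. From γ = √47 + √254: γ^2 = 47 + 2√(11938) + 254 = 301 + 2√(11938), so γ^2 - 301 = 2√(11938); squaring, (γ^2 - 301)^2 = 4·11938, i.e. γ^4 - 602γ^2 + 90601 - 47752 = 0, i.e. γ^4 - 602γ^2 + 42849 = 0. So γ is a root of x^4 - 602x^2 + 42849. This polynomial is irreducible over Q: it has no rational root (each ±√47 ± √254 is irrational), and any factorization into two quadratics over Q would force √(11938) ∈ Q (pairing opposite roots) or √47, √254 ∈ Q (other pairings), all impossible. Hence [Q(γ):Q] = 4 = [Q(√47, √254):Q], so Q(γ) = Q(√47, √254).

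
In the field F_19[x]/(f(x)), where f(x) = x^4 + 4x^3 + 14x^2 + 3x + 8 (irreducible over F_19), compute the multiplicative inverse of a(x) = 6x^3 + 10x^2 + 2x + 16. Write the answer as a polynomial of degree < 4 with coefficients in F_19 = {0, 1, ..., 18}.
a(x)^(-1) ≡ 8x^3 + 13x^2 + 1 (mod f(x))

Since f is irreducible over F_19, F_19[x]/(f) is a field and a(x) ≠ 0 has an inverse. Apply the extended Euclidean algorithm to f(x) and a(x) in F_19[x]: f(x) = (16x + 12)·a(x) + (14x^2 + 8x + 6);  a(x) = (14x + 9)·(14x^2 + 8x + 6) + (17x);  (14x^2 + 8x + 6) = (12x + 15)·(17x) + (6). The last nonzero remainder is the constant 6 = gcd(f, a) in F_19. Back-substituting through the division chain expresses 6 = s(x)·a(x) + t(x)·f(x) with s(x) ≡ 10x^3 + 2x^2 + 6 (mod f), so (10x^3 + 2x^2 + 6)·a(x) ≡ 6 (mod f). Multiplying by 6^(-1) ≡ 16 in F_19 gives a(x)^(-1) ≡ 16·(10x^3 + 2x^2 + 6) ≡ 8x^3 + 13x^2 + 1 (mod f). Check: (6x^3 + 10x^2 + 2x + 16)·(8x^3 + 13x^2 + 1) = 10x^6 + 6x^5 + 13x^4 + 8x^3 + 9x^2 + 2x + 16 ≡ 1 (mod x^4 + 4x^3 + 14x^2 + 3x + 8).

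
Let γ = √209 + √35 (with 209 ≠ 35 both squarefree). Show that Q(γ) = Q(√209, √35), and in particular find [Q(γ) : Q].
[Q(γ) : Q] = 4 (equivalently, Q(γ) = Q(√209, √35))

Obviously Q(γ) ⊆ Q(√209, √35), and [Q(√209, √35):Q] = 4 (since 209, 35 are distinct squarefree integers > 1 with 7315 not a perfect square). To show equality we compute the minimal polynomial of γ. From γ = √209 + √35: γ^2 = 209 + 2√(7315) + 35 = 244 + 2√(7315), so γ^2 - 244 = 2√(7315); squaring, (γ^2 - 244)^2 = 4·7315, i.e. γ^4 - 488γ^2 + 59536 - 29260 = 0, i.e. γ^4 - 488γ^2 + 30276 = 0. So γ is a root of x^4 - 488x^2 + 30276. This polynomial is irreducible over Q: it has no rational root (each ±√209 ± √35 is irrational), and any factorization into two quadratics over Q would force √(7315) ∈ Q (pairing opposite roots) or √209, √35 ∈ Q (other pairings), all impossible. Hence [Q(γ):Q] = 4 = [Q(√209, √35):Q], so Q(γ) = Q(√209, √35).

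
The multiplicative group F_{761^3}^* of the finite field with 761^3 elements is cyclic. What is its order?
|F_{761^3}^*| = 440711080

F_{761^3} has 761^3 = 440711081 elements; its multiplicative group consists of all nonzero elements, so |F_{761^3}^*| = 440711081 - 1 = 440711080. (It is cyclic since any finite subgroup of the multiplicative group of a field is cyclic.)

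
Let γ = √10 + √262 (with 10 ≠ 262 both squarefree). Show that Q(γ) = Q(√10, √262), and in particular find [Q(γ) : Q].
[Q(γ) : Q] = 4 (equivalently, Q(γ) = Q(√10, √262))

Obviously Q(γ) ⊆ Q(√10, √262), and [Q(√10, √262):Q] = 4 (since 10, 262 are distinct squarefree integers > 1 with 2620 not a perfect square). To show equality we compute the minimal polynomial of γ. From γ = √10 + √262: γ^2 = 10 + 2√(2620) + 262 = 272 + 2√(2620), so γ^2 - 272 = 2√(2620); squaring, (γ^2 - 272)^2 = 4·2620, i.e. γ^4 - 544γ^2 + 73984 - 10480 = 0, i.e. γ^4 - 544γ^2 + 63504 = 0. So γ is a root of x^4 - 544x^2 + 63504. This polynomial is irreducible over Q: it has no rational root (each ±√10 ± √262 is irrational), and any factorization into two quadratics over Q would force √(2620) ∈ Q (pairing opposite roots) or √10, √262 ∈ Q (other pairings), all impossible. Hence [Q(γ):Q] = 4 = [Q(√10, √262):Q], so Q(γ) = Q(√10, √262).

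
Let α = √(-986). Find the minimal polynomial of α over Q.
m_α(x) = x^2 + 986

α satisfies α^2 + 986 = 0, so x^2 + 986 annihilates α. Since d = -986 is squarefree and ≠ 1, it is not a perfect square in Q, so x^2 + 986 has no rational root and is therefore irreducible over Q (a degree-2 polynomial over a field is irreducible iff it has no root). Hence m_α(x) = x^2 + 986.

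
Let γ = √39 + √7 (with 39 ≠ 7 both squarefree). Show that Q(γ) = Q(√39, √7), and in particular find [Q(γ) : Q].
[Q(γ) : Q] = 4 (equivalently, Q(γ) = Q(√39, √7))

Obviously Q(γ) ⊆ Q(√39, √7), and [Q(√39, √7):Q] = 4 (since 39, 7 are distinct squarefree integers > 1 with 273 not a perfect square). To show equality we compute the minimal polynomial of γ. From γ = √39 + √7: γ^2 = 39 + 2√(273) + 7 = 46 + 2√(273), so γ^2 - 46 = 2√(273); squaring, (γ^2 - 46)^2 = 4·273, i.e. γ^4 - 92γ^2 + 2116 - 1092 = 0, i.e. γ^4 - 92γ^2 + 1024 = 0. So γ is a root of x^4 - 92x^2 + 1024. This polynomial is irreducible over Q: it has no rational root (each ±√39 ± √7 is irrational), and any factorization into two quadratics over Q would force √(273) ∈ Q (pairing opposite roots) or √39, √7 ∈ Q (other pairings), all impossible. Hence [Q(γ):Q] = 4 = [Q(√39, √7):Q], so Q(γ) = Q(√39, √7).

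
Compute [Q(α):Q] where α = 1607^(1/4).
[Q(α):Q] = 4

α is a root of x^4 - 1607. By Eisenstein's criterion at the prime p = 1607 (which divides the constant term 1607 but p^2 = 2582449 does not, since 1607 is squarefree), x^4 - 1607 is irreducible over Q. Hence [Q(α):Q] = 4.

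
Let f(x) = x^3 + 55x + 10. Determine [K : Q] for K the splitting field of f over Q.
[K : Q] = 6

By the rational root test, any rational root of the monic integer polynomial f(x) = x^3 + 55x + 10 must be an integer dividing the constant term 10, i.e. one of ±{1, 2, 5, 10}. Evaluating: f(1) = 66, f(-1) = -46, f(2) = 128, f(-2) = -108, f(5) = 410, f(-5) = -390, f(10) = 1560, f(-10) = -1540; none is 0, so f has no rational root and is therefore irreducible over Q (a cubic with no linear factor over a field is irreducible). For an irreducible cubic, the Galois group is A_3 or S_3 according as the discriminant disc(f) = -4a^3 - 27b^2 = -4·(55)^3 - 27·(10)^2 = -668200 is or is not a square in Q. Here disc(f) = -668200 is not a perfect square in Q, so the Galois group of f over Q is not contained in A_3 and must be all of S_3. The splitting field has degree |S_3| = 6 over Q, so [K : Q] = 6.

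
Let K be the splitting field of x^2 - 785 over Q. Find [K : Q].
[K : Q] = 2

f(x) = x^2 - 785 factors as (x - √785)(x + √785). The splitting field is K = Q(√785). Since 785 is squarefree and > 1, it is not a perfect square, so x^2 - 785 is irreducible over Q and [Q(√785) : Q] = 2. Hence [K : Q] = 2.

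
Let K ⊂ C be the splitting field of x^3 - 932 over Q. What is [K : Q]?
[K : Q] = 6

The roots of x^3 - 932 are ∛932, ω∛932, ω^2∛932 where ω = e^(2πi/3) is a primitive cube root of unity, so K = Q(∛932, ω). Now [Q(∛932):Q] = 3 (since 932 is not a perfect cube, x^3 - 932 is irreducible) and [Q(ω):Q] = 2. Both 2 and 3 divide [K:Q], and [K:Q] ≤ 3·2 = 6, so [K:Q] = 6. (Equivalently: Q(∛932) ⊂ R but ω ∉ R, so [K : Q(∛932)] = 2.)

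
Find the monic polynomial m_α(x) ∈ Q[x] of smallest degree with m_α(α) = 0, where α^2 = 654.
m_α(x) = x^2 - 654

α satisfies α^2 - 654 = 0, so x^2 - 654 annihilates α. Since d = 654 is squarefree and ≠ 1, it is not a perfect square in Q, so x^2 - 654 has no rational root and is therefore irreducible over Q (a degree-2 polynomial over a field is irreducible iff it has no root). Hence m_α(x) = x^2 - 654.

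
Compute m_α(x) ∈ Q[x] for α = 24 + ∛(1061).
m_α(x) = x^3 - 72x^2 + 1728x - 14885

Set β = α - 24 = ∛(1061), so β^3 = 1061. Then (α - 24)^3 - 1061 = 0, i.e. α is a root of g(x) = (x - 24)^3 - 1061 = x^3 - 72x^2 + 1728x - 14885. Since g(x) = h(x - 24) where h(x) = x^3 - 1061, and h is irreducible over Q (because 1061 is not a perfect cube, so h has no rational root, and a monic cubic with no rational root is irreducible), g is also irreducible (irreducibility is preserved under the substitution x → x - 24). Hence m_α(x) = x^3 - 72x^2 + 1728x - 14885.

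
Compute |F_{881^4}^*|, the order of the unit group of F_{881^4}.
|F_{881^4}^*| = 602425897920

F_{881^4} has 881^4 = 602425897921 elements; its multiplicative group consists of all nonzero elements, so |F_{881^4}^*| = 602425897921 - 1 = 602425897920. (It is cyclic since any finite subgroup of the multiplicative group of a field is cyclic.)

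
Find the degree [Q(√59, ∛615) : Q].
[Q(√59, ∛615) : Q] = 6

Let L = Q(√59, ∛615). Since Q(√59) ⊂ L and [Q(√59):Q] = 2, the tower law gives 2 | [L:Q]. Likewise Q(∛615) ⊂ L with [Q(∛615):Q] = 3 (because 615 is not a perfect cube), so 3 | [L:Q]. As gcd(2,3) = 1, [L:Q] is divisible by 6. Conversely L is generated over Q by √59 and ∛615, so [L:Q] ≤ 2·3 = 6. Therefore [Q(√59, ∛615) : Q] = 6.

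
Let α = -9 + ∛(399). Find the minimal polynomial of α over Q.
m_α(x) = x^3 + 27x^2 + 243x + 330

Set β = α + 9 = ∛(399), so β^3 = 399. Then (α + 9)^3 - 399 = 0, i.e. α is a root of g(x) = (x + 9)^3 - 399 = x^3 + 27x^2 + 243x + 330. Since g(x) = h(x + 9) where h(x) = x^3 - 399, and h is irreducible over Q (because 399 is not a perfect cube, so h has no rational root, and a monic cubic with no rational root is irreducible), g is also irreducible (irreducibility is preserved under the substitution x → x + 9). Hence m_α(x) = x^3 + 27x^2 + 243x + 330.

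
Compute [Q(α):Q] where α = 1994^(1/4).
[Q(α):Q] = 4

α is a root of x^4 - 1994. By Eisenstein's criterion at the prime p = 2 (which divides the constant term 1994 but p^2 = 4 does not, since 1994 is squarefree), x^4 - 1994 is irreducible over Q. Hence [Q(α):Q] = 4.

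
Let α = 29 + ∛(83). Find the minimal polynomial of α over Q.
m_α(x) = x^3 - 87x^2 + 2523x - 24472

Set β = α - 29 = ∛(83), so β^3 = 83. Then (α - 29)^3 - 83 = 0, i.e. α is a root of g(x) = (x - 29)^3 - 83 = x^3 - 87x^2 + 2523x - 24472. Since g(x) = h(x - 29) where h(x) = x^3 - 83, and h is irreducible over Q (because 83 is not a perfect cube, so h has no rational root, and a monic cubic with no rational root is irreducible), g is also irreducible (irreducibility is preserved under the substitution x → x - 29). Hence m_α(x) = x^3 - 87x^2 + 2523x - 24472.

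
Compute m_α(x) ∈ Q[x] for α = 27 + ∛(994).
m_α(x) = x^3 - 81x^2 + 2187x - 20677

Set β = α - 27 = ∛(994), so β^3 = 994. Then (α - 27)^3 - 994 = 0, i.e. α is a root of g(x) = (x - 27)^3 - 994 = x^3 - 81x^2 + 2187x - 20677. Since g(x) = h(x - 27) where h(x) = x^3 - 994, and h is irreducible over Q (because 994 is not a perfect cube, so h has no rational root, and a monic cubic with no rational root is irreducible), g is also irreducible (irreducibility is preserved under the substitution x → x - 27). Hence m_α(x) = x^3 - 81x^2 + 2187x - 20677.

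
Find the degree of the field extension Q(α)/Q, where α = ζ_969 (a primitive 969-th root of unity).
[Q(α):Q] = 576

The minimal polynomial of ζ_969 over Q is the 969-th cyclotomic polynomial Φ_969(x), which is irreducible over Q and has degree φ(969) = 576. Hence [Q(α):Q] = φ(969) = 576.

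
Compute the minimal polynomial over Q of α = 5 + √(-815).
m_α(x) = x^2 - 10x + 840

From α - 5 = √(-815), squaring gives (α - 5)^2 = -815, i.e. α^2 - 10α + 25 = -815, so α^2 - 10α + 840 = 0. The discriminant of x^2 - 10x + 840 is (-10)^2 - 4·(840) = 100 - 3360 = -3260, and 4·(-815) is not a perfect square in Q since -815 is squarefree and ≠ 1. Hence x^2 - 10x + 840 is irreducible over Q and is the minimal polynomial of α.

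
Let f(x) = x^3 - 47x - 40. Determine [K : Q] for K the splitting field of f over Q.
[K : Q] = 6

By the rational root test, any rational root of the monic integer polynomial f(x) = x^3 - 47x - 40 must be an integer dividing the constant term -40, i.e. one of ±{1, 2, 4, 5, 8, 10, 20, 40}. Evaluating: f(1) = -86, f(-1) = 6, f(2) = -126, f(-2) = 46, f(4) = -164, f(-4) = 84, f(5) = -150, f(-5) = 70, f(8) = 96, f(-8) = -176, f(10) = 490, f(-10) = -570, f(20) = 7020, f(-20) = -7100, f(40) = 62080, f(-40) = -62160; none is 0, so f has no rational root and is therefore irreducible over Q (a cubic with no linear factor over a field is irreducible). For an irreducible cubic, the Galois group is A_3 or S_3 according as the discriminant disc(f) = -4a^3 - 27b^2 = -4·(-47)^3 - 27·(-40)^2 = 372092 is or is not a square in Q. Here disc(f) = 372092 is not a perfect square in Q, so the Galois group of f over Q is not contained in A_3 and must be all of S_3. The splitting field has degree |S_3| = 6 over Q, so [K : Q] = 6.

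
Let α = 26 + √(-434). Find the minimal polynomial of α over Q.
m_α(x) = x^2 - 52x + 1110

From α - 26 = √(-434), squaring gives (α - 26)^2 = -434, i.e. α^2 - 52α + 676 = -434, so α^2 - 52α + 1110 = 0. The discriminant of x^2 - 52x + 1110 is (-52)^2 - 4·(1110) = 2704 - 4440 = -1736, and 4·(-434) is not a perfect square in Q since -434 is squarefree and ≠ 1. Hence x^2 - 52x + 1110 is irreducible over Q and is the minimal polynomial of α.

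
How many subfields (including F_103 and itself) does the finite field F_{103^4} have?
F_{103^4} has 3 subfields

The subfields of F_{p^n} are exactly the fields F_{p^d} for d | n (each is the fixed field of the unique index-d subgroup of Gal(F_{p^n}/F_p) ≅ Z/nZ). The divisors of n = 4 are {1, 2, 4}, giving 3 subfields: F_{103^1}, F_{103^2}, F_{103^4}.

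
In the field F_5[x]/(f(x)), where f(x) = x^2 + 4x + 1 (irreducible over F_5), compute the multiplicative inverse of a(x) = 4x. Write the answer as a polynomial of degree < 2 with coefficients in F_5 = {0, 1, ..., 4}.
a(x)^(-1) ≡ x + 4 (mod f(x))

Since f is irreducible over F_5, F_5[x]/(f) is a field and a(x) ≠ 0 has an inverse. Apply the extended Euclidean algorithm to f(x) and a(x) in F_5[x]: f(x) = (4x + 1)·a(x) + (1). The last nonzero remainder is the constant 1 = gcd(f, a) in F_5. Back-substituting through the division chain expresses 1 = s(x)·a(x) + t(x)·f(x) with s(x) ≡ x + 4 (mod f), so a(x)^(-1) ≡ s(x) = x + 4 (mod f). Check: (4x)·(x + 4) = 4x^2 + x ≡ 1 (mod x^2 + 4x + 1).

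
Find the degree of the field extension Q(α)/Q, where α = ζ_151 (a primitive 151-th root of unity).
[Q(α):Q] = 150

The minimal polynomial of ζ_151 over Q is the 151-th cyclotomic polynomial Φ_151(x), which is irreducible over Q and has degree φ(151) = 150. Hence [Q(α):Q] = φ(151) = 150.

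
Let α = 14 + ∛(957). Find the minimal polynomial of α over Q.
m_α(x) = x^3 - 42x^2 + 588x - 3701

Set β = α - 14 = ∛(957), so β^3 = 957. Then (α - 14)^3 - 957 = 0, i.e. α is a root of g(x) = (x - 14)^3 - 957 = x^3 - 42x^2 + 588x - 3701. Since g(x) = h(x - 14) where h(x) = x^3 - 957, and h is irreducible over Q (because 957 is not a perfect cube, so h has no rational root, and a monic cubic with no rational root is irreducible), g is also irreducible (irreducibility is preserved under the substitution x → x - 14). Hence m_α(x) = x^3 - 42x^2 + 588x - 3701.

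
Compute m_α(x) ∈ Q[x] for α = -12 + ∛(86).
m_α(x) = x^3 + 36x^2 + 432x + 1642

Set β = α + 12 = ∛(86), so β^3 = 86. Then (α + 12)^3 - 86 = 0, i.e. α is a root of g(x) = (x + 12)^3 - 86 = x^3 + 36x^2 + 432x + 1642. Since g(x) = h(x + 12) where h(x) = x^3 - 86, and h is irreducible over Q (because 86 is not a perfect cube, so h has no rational root, and a monic cubic with no rational root is irreducible), g is also irreducible (irreducibility is preserved under the substitution x → x + 12). Hence m_α(x) = x^3 + 36x^2 + 432x + 1642.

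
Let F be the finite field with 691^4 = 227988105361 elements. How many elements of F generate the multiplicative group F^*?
There are φ(227988105360) = 57471270912 primitive elements

F_q^* is cyclic of order q - 1 = 227988105360. A cyclic group of order m has exactly φ(m) generators. Here m = 227988105360 = 2^4 · 3 · 5 · 23 · 173 · 193 · 1237, so the number of primitive elements is φ(227988105360) = 57471270912.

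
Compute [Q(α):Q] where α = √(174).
[Q(α):Q] = 2

[Q(α):Q] equals the degree of the minimal polynomial of α. Here α^2 = 174 and x^2 - 174 is irreducible (d = 174 is squarefree, ≠ 1, hence not a square), so deg(m_α) = 2. Thus [Q(α):Q] = 2.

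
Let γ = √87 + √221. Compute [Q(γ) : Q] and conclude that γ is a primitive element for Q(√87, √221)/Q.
[Q(γ) : Q] = 4 (equivalently, Q(γ) = Q(√87, √221))

Obviously Q(γ) ⊆ Q(√87, √221), and [Q(√87, √221):Q] = 4 (since 87, 221 are distinct squarefree integers > 1 with 19227 not a perfect square). To show equality we compute the minimal polynomial of γ. From γ = √87 + √221: γ^2 = 87 + 2√(19227) + 221 = 308 + 2√(19227), so γ^2 - 308 = 2√(19227); squaring, (γ^2 - 308)^2 = 4·19227, i.e. γ^4 - 616γ^2 + 94864 - 76908 = 0, i.e. γ^4 - 616γ^2 + 17956 = 0. So γ is a root of x^4 - 616x^2 + 17956. This polynomial is irreducible over Q: it has no rational root (each ±√87 ± √221 is irrational), and any factorization into two quadratics over Q would force √(19227) ∈ Q (pairing opposite roots) or √87, √221 ∈ Q (other pairings), all impossible. Hence [Q(γ):Q] = 4 = [Q(√87, √221):Q], so Q(γ) = Q(√87, √221).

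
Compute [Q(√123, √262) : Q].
[Q(√123, √262) : Q] = 4

[Q(√123):Q] = 2 (min poly x^2 - 123, irreducible since 123 is squarefree > 1). For the top step, suppose √262 ∈ Q(√123), say √262 = c + d√123 with c, d ∈ Q. Squaring: 262 = c^2 + 123d^2 + 2cd√123. Since √123 ∉ Q this forces 2cd = 0. If d = 0 then √262 = c ∈ Q, contradicting 262 squarefree > 1. If c = 0 then 262 = 123d^2, so 123·262 = (123d)^2 is a perfect square in Q — but 123·262 = 32226 is not a perfect square (since 123 and 262 are distinct squarefree integers). Contradiction. Hence √262 ∉ Q(√123), so x^2 - 262 stays irreducible over Q(√123) and [Q(√123, √262) : Q(√123)] = 2. By the tower law, [Q(√123, √262) : Q] = 2 · 2 = 4.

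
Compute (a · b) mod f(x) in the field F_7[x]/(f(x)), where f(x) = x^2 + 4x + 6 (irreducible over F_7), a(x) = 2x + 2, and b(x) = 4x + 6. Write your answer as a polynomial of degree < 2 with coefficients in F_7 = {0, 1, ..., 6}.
a · b ≡ 2x + 6 (mod f(x))

Multiply in F_7[x]: a(x)·b(x) = (2x + 2)·(4x + 6) = x^2 + 6x + 5. This has degree ≥ 2, so divide by f(x) over F_7: x^2 + 6x + 5 = (1)·(x^2 + 4x + 6) + (2x + 6). Hence a·b ≡ 2x + 6 (mod f). (F_7[x]/(f) is a field with 7^2 = 49 elements since f is irreducible of degree 2.)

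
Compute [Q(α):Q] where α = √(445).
[Q(α):Q] = 2

[Q(α):Q] equals the degree of the minimal polynomial of α. Here α^2 = 445 and x^2 - 445 is irreducible (d = 445 is squarefree, ≠ 1, hence not a square), so deg(m_α) = 2. Thus [Q(α):Q] = 2.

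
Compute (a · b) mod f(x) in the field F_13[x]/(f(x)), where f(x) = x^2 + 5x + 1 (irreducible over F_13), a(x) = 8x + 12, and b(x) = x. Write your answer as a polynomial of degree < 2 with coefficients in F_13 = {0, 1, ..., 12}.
a · b ≡ 11x + 5 (mod f(x))

Multiply in F_13[x]: a(x)·b(x) = (8x + 12)·(x) = 8x^2 + 12x. This has degree ≥ 2, so divide by f(x) over F_13: 8x^2 + 12x = (8)·(x^2 + 5x + 1) + (11x + 5). Hence a·b ≡ 11x + 5 (mod f). (F_13[x]/(f) is a field with 13^2 = 169 elements since f is irreducible of degree 2.)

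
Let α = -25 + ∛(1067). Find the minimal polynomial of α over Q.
m_α(x) = x^3 + 75x^2 + 1875x + 14558

Set β = α + 25 = ∛(1067), so β^3 = 1067. Then (α + 25)^3 - 1067 = 0, i.e. α is a root of g(x) = (x + 25)^3 - 1067 = x^3 + 75x^2 + 1875x + 14558. Since g(x) = h(x + 25) where h(x) = x^3 - 1067, and h is irreducible over Q (because 1067 is not a perfect cube, so h has no rational root, and a monic cubic with no rational root is irreducible), g is also irreducible (irreducibility is preserved under the substitution x → x + 25). Hence m_α(x) = x^3 + 75x^2 + 1875x + 14558.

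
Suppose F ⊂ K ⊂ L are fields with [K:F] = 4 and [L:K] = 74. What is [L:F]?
[L:F] = 296

The tower law says that for any tower of field extensions F ⊂ K ⊂ L with finite degrees, [L:F] = [L:K] · [K:F]. Here this gives [L:F] = 74 · 4 = 296.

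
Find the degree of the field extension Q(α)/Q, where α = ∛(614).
[Q(α):Q] = 3

The minimal polynomial of α is x^3 - 614, irreducible over Q since 614 is not a perfect cube (so x^3 - 614 has no rational root). Hence [Q(α):Q] = deg(m_α) = 3.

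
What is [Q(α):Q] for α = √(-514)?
[Q(α):Q] = 2

[Q(α):Q] equals the degree of the minimal polynomial of α. Here α^2 = -514 and x^2 + 514 is irreducible (d = -514 is squarefree, ≠ 1, hence not a square), so deg(m_α) = 2. Thus [Q(α):Q] = 2.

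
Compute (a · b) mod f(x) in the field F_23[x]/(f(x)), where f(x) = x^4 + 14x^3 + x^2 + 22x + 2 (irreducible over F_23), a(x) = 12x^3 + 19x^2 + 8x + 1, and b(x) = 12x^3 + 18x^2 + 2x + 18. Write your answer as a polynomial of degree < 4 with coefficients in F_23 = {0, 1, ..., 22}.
a · b ≡ 16x^3 + 18x^2 + 17x + 9 (mod f(x))

Multiply in F_23[x]: a(x)·b(x) = (12x^3 + 19x^2 + 8x + 1)·(12x^3 + 18x^2 + 2x + 18) = 6x^6 + 7x^5 + 2x^4 + 19x^3 + 8x^2 + 8x + 18. This has degree ≥ 4, so divide by f(x) over F_23: 6x^6 + 7x^5 + 2x^4 + 19x^3 + 8x^2 + 8x + 18 = (6x^2 + 15x + 16)·(x^4 + 14x^3 + x^2 + 22x + 2) + (16x^3 + 18x^2 + 17x + 9). Hence a·b ≡ 16x^3 + 18x^2 + 17x + 9 (mod f). (F_23[x]/(f) is a field with 23^4 = 279841 elements since f is irreducible of degree 4.)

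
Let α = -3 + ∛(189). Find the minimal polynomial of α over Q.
m_α(x) = x^3 + 9x^2 + 27x - 162

Set β = α + 3 = ∛(189), so β^3 = 189. Then (α + 3)^3 - 189 = 0, i.e. α is a root of g(x) = (x + 3)^3 - 189 = x^3 + 9x^2 + 27x - 162. Since g(x) = h(x + 3) where h(x) = x^3 - 189, and h is irreducible over Q (because 189 is not a perfect cube, so h has no rational root, and a monic cubic with no rational root is irreducible), g is also irreducible (irreducibility is preserved under the substitution x → x + 3). Hence m_α(x) = x^3 + 9x^2 + 27x - 162.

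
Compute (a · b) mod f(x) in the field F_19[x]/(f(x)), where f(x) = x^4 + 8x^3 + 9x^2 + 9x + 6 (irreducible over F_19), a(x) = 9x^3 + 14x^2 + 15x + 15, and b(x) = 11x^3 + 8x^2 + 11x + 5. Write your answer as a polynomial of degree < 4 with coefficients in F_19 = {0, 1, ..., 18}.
a · b ≡ 12x^2 + 9x + 13 (mod f(x))

Multiply in F_19[x]: a(x)·b(x) = (9x^3 + 14x^2 + 15x + 15)·(11x^3 + 8x^2 + 11x + 5) = 4x^6 + 17x^5 + 15x^4 + 9x^3 + 13x^2 + 12x + 18. This has degree ≥ 4, so divide by f(x) over F_19: 4x^6 + 17x^5 + 15x^4 + 9x^3 + 13x^2 + 12x + 18 = (4x^2 + 4x + 4)·(x^4 + 8x^3 + 9x^2 + 9x + 6) + (12x^2 + 9x + 13). Hence a·b ≡ 12x^2 + 9x + 13 (mod f). (F_19[x]/(f) is a field with 19^4 = 130321 elements since f is irreducible of degree 4.)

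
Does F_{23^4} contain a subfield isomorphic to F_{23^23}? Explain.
No: F_{23^23} is not a subfield of F_{23^4}

F_{p^m} embeds in F_{p^n} iff m | n. Here 23 ∤ 4 (since 4 = 0·23 + 4 with remainder 4 ≠ 0), so F_{23^23} is not a subfield of F_{23^4}. Equivalently: if it were, the tower law would give 23 = [F_{23^23}:F_23] dividing [F_{23^4}:F_23] = 4, contradiction.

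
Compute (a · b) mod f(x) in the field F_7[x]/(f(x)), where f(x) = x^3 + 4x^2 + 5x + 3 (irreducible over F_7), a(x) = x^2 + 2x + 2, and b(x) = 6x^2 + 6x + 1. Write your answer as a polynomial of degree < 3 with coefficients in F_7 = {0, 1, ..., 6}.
a · b ≡ 5x^2 + 5x + 6 (mod f(x))

Multiply in F_7[x]: a(x)·b(x) = (x^2 + 2x + 2)·(6x^2 + 6x + 1) = 6x^4 + 4x^3 + 4x^2 + 2. This has degree ≥ 3, so divide by f(x) over F_7: 6x^4 + 4x^3 + 4x^2 + 2 = (6x + 1)·(x^3 + 4x^2 + 5x + 3) + (5x^2 + 5x + 6). Hence a·b ≡ 5x^2 + 5x + 6 (mod f). (F_7[x]/(f) is a field with 7^3 = 343 elements since f is irreducible of degree 3.)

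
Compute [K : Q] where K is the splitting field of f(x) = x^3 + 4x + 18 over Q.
[K : Q] = 6

By the rational root test, any rational root of the monic integer polynomial f(x) = x^3 + 4x + 18 must be an integer dividing the constant term 18, i.e. one of ±{1, 2, 3, 6, 9, 18}. Evaluating: f(1) = 23, f(-1) = 13, f(2) = 34, f(-2) = 2, f(3) = 57, f(-3) = -21, f(6) = 258, f(-6) = -222, f(9) = 783, f(-9) = -747, f(18) = 5922, f(-18) = -5886; none is 0, so f has no rational root and is therefore irreducible over Q (a cubic with no linear factor over a field is irreducible). For an irreducible cubic, the Galois group is A_3 or S_3 according as the discriminant disc(f) = -4a^3 - 27b^2 = -4·(4)^3 - 27·(18)^2 = -9004 is or is not a square in Q. Here disc(f) = -9004 is not a perfect square in Q, so the Galois group of f over Q is not contained in A_3 and must be all of S_3. The splitting field has degree |S_3| = 6 over Q, so [K : Q] = 6.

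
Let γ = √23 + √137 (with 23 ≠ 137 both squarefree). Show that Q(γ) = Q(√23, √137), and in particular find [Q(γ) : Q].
[Q(γ) : Q] = 4 (equivalently, Q(γ) = Q(√23, √137))

Obviously Q(γ) ⊆ Q(√23, √137), and [Q(√23, √137):Q] = 4 (since 23, 137 are distinct squarefree integers > 1 with 3151 not a perfect square). To show equality we compute the minimal polynomial of γ. From γ = √23 + √137: γ^2 = 23 + 2√(3151) + 137 = 160 + 2√(3151), so γ^2 - 160 = 2√(3151); squaring, (γ^2 - 160)^2 = 4·3151, i.e. γ^4 - 320γ^2 + 25600 - 12604 = 0, i.e. γ^4 - 320γ^2 + 12996 = 0. So γ is a root of x^4 - 320x^2 + 12996. This polynomial is irreducible over Q: it has no rational root (each ±√23 ± √137 is irrational), and any factorization into two quadratics over Q would force √(3151) ∈ Q (pairing opposite roots) or √23, √137 ∈ Q (other pairings), all impossible. Hence [Q(γ):Q] = 4 = [Q(√23, √137):Q], so Q(γ) = Q(√23, √137).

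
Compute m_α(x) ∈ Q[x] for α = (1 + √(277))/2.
m_α(x) = x^2 - x - 69

From 2α - 1 = √(277), squaring gives (2α - 1)^2 = 277, i.e. 4α^2 - 4α + 1 = 277, so α^2 - α + (1 - 277)/4 = 0. Since 277 ≡ 1 (mod 4), (1 - 277)/4 = -69 ∈ Z. The polynomial x^2 - x - 69 has discriminant 1 - 4·(-69) = 277, which is not a perfect square in Q (d = 277 is squarefree and ≠ 1), so x^2 - x - 69 is irreducible over Q. It is the minimal polynomial of α.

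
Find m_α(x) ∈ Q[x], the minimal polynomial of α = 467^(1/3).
m_α(x) = x^3 - 467

α satisfies α^3 = 467, so x^3 - 467 annihilates α. By the rational root test, a rational root p/q (in lowest terms) of x^3 - 467 would satisfy p^3 = 467 q^3, forcing q = 1 and p^3 = 467; but 467 is not a perfect cube, contradiction. A monic cubic over Q with no rational root is irreducible (any nontrivial factorization would include a linear factor). Hence x^3 - 467 is the minimal polynomial of α, and in particular [Q(α):Q] = 3.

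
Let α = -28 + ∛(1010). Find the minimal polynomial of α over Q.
m_α(x) = x^3 + 84x^2 + 2352x + 20942

Set β = α + 28 = ∛(1010), so β^3 = 1010. Then (α + 28)^3 - 1010 = 0, i.e. α is a root of g(x) = (x + 28)^3 - 1010 = x^3 + 84x^2 + 2352x + 20942. Since g(x) = h(x + 28) where h(x) = x^3 - 1010, and h is irreducible over Q (because 1010 is not a perfect cube, so h has no rational root, and a monic cubic with no rational root is irreducible), g is also irreducible (irreducibility is preserved under the substitution x → x + 28). Hence m_α(x) = x^3 + 84x^2 + 2352x + 20942.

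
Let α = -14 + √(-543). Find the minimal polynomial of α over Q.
m_α(x) = x^2 + 28x + 739

From α + 14 = √(-543), squaring gives (α + 14)^2 = -543, i.e. α^2 + 28α + 196 = -543, so α^2 + 28α + 739 = 0. The discriminant of x^2 + 28x + 739 is (28)^2 - 4·(739) = 784 - 2956 = -2172, and 4·(-543) is not a perfect square in Q since -543 is squarefree and ≠ 1. Hence x^2 + 28x + 739 is irreducible over Q and is the minimal polynomial of α.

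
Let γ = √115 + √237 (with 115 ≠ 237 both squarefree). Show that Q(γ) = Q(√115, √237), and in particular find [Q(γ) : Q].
[Q(γ) : Q] = 4 (equivalently, Q(γ) = Q(√115, √237))

Obviously Q(γ) ⊆ Q(√115, √237), and [Q(√115, √237):Q] = 4 (since 115, 237 are distinct squarefree integers > 1 with 27255 not a perfect square). To show equality we compute the minimal polynomial of γ. From γ = √115 + √237: γ^2 = 115 + 2√(27255) + 237 = 352 + 2√(27255), so γ^2 - 352 = 2√(27255); squaring, (γ^2 - 352)^2 = 4·27255, i.e. γ^4 - 704γ^2 + 123904 - 109020 = 0, i.e. γ^4 - 704γ^2 + 14884 = 0. So γ is a root of x^4 - 704x^2 + 14884. This polynomial is irreducible over Q: it has no rational root (each ±√115 ± √237 is irrational), and any factorization into two quadratics over Q would force √(27255) ∈ Q (pairing opposite roots) or √115, √237 ∈ Q (other pairings), all impossible. Hence [Q(γ):Q] = 4 = [Q(√115, √237):Q], so Q(γ) = Q(√115, √237).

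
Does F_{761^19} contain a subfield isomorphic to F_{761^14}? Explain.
No: F_{761^14} is not a subfield of F_{761^19}

F_{p^m} embeds in F_{p^n} iff m | n. Here 14 ∤ 19 (since 19 = 1·14 + 5 with remainder 5 ≠ 0), so F_{761^14} is not a subfield of F_{761^19}. Equivalently: if it were, the tower law would give 14 = [F_{761^14}:F_761] dividing [F_{761^19}:F_761] = 19, contradiction.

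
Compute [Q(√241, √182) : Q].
[Q(√241, √182) : Q] = 4

[Q(√241):Q] = 2 (min poly x^2 - 241, irreducible since 241 is squarefree > 1). For the top step, suppose √182 ∈ Q(√241), say √182 = c + d√241 with c, d ∈ Q. Squaring: 182 = c^2 + 241d^2 + 2cd√241. Since √241 ∉ Q this forces 2cd = 0. If d = 0 then √182 = c ∈ Q, contradicting 182 squarefree > 1. If c = 0 then 182 = 241d^2, so 241·182 = (241d)^2 is a perfect square in Q — but 241·182 = 43862 is not a perfect square (since 241 and 182 are distinct squarefree integers). Contradiction. Hence √182 ∉ Q(√241), so x^2 - 182 stays irreducible over Q(√241) and [Q(√241, √182) : Q(√241)] = 2. By the tower law, [Q(√241, √182) : Q] = 2 · 2 = 4.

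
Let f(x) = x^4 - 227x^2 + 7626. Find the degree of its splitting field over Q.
[K : Q] = 4

Solving the quadratic in x^2: x^2 = (227 ± √(227^2 - 4·7626))/2 = (227 ± √21025)/2 = (227 ± 145)/2, giving x^2 = 41 or x^2 = 186. So f(x) = (x^2 - 41)(x^2 - 186) and the roots of f are ±√41, ±√186. Hence the splitting field is K = Q(√41, √186). Since 41 and 186 are distinct squarefree integers > 1, their product 7626 is not a perfect square, so √186 ∉ Q(√41). By the tower law [K:Q] = [Q(√41,√186):Q(√41)] · [Q(√41):Q] = 2 · 2 = 4.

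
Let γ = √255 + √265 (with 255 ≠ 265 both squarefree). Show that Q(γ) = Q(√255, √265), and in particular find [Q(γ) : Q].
[Q(γ) : Q] = 4 (equivalently, Q(γ) = Q(√255, √265))

Obviously Q(γ) ⊆ Q(√255, √265), and [Q(√255, √265):Q] = 4 (since 255, 265 are distinct squarefree integers > 1 with 67575 not a perfect square). To show equality we compute the minimal polynomial of γ. From γ = √255 + √265: γ^2 = 255 + 2√(67575) + 265 = 520 + 2√(67575), so γ^2 - 520 = 2√(67575); squaring, (γ^2 - 520)^2 = 4·67575, i.e. γ^4 - 1040γ^2 + 270400 - 270300 = 0, i.e. γ^4 - 1040γ^2 + 100 = 0. So γ is a root of x^4 - 1040x^2 + 100. This polynomial is irreducible over Q: it has no rational root (each ±√255 ± √265 is irrational), and any factorization into two quadratics over Q would force √(67575) ∈ Q (pairing opposite roots) or √255, √265 ∈ Q (other pairings), all impossible. Hence [Q(γ):Q] = 4 = [Q(√255, √265):Q], so Q(γ) = Q(√255, √265).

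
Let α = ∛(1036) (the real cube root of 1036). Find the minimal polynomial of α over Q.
m_α(x) = x^3 - 1036

α satisfies α^3 = 1036, so x^3 - 1036 annihilates α. By the rational root test, a rational root p/q (in lowest terms) of x^3 - 1036 would satisfy p^3 = 1036 q^3, forcing q = 1 and p^3 = 1036; but 1036 is not a perfect cube, contradiction. A monic cubic over Q with no rational root is irreducible (any nontrivial factorization would include a linear factor). Hence x^3 - 1036 is the minimal polynomial of α, and in particular [Q(α):Q] = 3.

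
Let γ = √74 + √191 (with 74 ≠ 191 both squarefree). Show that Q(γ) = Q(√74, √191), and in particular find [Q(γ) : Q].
[Q(γ) : Q] = 4 (equivalently, Q(γ) = Q(√74, √191))

Obviously Q(γ) ⊆ Q(√74, √191), and [Q(√74, √191):Q] = 4 (since 74, 191 are distinct squarefree integers > 1 with 14134 not a perfect square). To show equality we compute the minimal polynomial of γ. From γ = √74 + √191: γ^2 = 74 + 2√(14134) + 191 = 265 + 2√(14134), so γ^2 - 265 = 2√(14134); squaring, (γ^2 - 265)^2 = 4·14134, i.e. γ^4 - 530γ^2 + 70225 - 56536 = 0, i.e. γ^4 - 530γ^2 + 13689 = 0. So γ is a root of x^4 - 530x^2 + 13689. This polynomial is irreducible over Q: it has no rational root (each ±√74 ± √191 is irrational), and any factorization into two quadratics over Q would force √(14134) ∈ Q (pairing opposite roots) or √74, √191 ∈ Q (other pairings), all impossible. Hence [Q(γ):Q] = 4 = [Q(√74, √191):Q], so Q(γ) = Q(√74, √191).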